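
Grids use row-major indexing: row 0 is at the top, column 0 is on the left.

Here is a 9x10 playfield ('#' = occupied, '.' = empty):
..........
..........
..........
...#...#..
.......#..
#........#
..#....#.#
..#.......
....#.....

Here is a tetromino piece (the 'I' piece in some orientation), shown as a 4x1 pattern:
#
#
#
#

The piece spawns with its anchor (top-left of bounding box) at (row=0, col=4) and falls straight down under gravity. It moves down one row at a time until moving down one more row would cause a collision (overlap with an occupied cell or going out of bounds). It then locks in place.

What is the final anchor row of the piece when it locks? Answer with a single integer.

Spawn at (row=0, col=4). Try each row:
  row 0: fits
  row 1: fits
  row 2: fits
  row 3: fits
  row 4: fits
  row 5: blocked -> lock at row 4

Answer: 4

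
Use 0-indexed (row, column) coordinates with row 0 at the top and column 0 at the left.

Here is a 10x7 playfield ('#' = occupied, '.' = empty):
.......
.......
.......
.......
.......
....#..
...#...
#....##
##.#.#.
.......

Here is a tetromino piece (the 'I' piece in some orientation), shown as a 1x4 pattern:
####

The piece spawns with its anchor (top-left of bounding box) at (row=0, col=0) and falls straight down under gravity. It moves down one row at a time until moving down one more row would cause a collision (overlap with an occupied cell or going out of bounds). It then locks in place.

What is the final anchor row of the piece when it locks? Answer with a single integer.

Spawn at (row=0, col=0). Try each row:
  row 0: fits
  row 1: fits
  row 2: fits
  row 3: fits
  row 4: fits
  row 5: fits
  row 6: blocked -> lock at row 5

Answer: 5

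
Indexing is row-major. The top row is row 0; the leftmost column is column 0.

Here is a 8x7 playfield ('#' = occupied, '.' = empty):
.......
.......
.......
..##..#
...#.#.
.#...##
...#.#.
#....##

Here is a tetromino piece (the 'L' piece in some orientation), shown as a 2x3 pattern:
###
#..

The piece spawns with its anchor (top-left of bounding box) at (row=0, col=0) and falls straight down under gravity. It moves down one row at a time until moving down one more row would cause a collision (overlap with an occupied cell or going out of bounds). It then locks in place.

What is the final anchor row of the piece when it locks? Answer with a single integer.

Answer: 2

Derivation:
Spawn at (row=0, col=0). Try each row:
  row 0: fits
  row 1: fits
  row 2: fits
  row 3: blocked -> lock at row 2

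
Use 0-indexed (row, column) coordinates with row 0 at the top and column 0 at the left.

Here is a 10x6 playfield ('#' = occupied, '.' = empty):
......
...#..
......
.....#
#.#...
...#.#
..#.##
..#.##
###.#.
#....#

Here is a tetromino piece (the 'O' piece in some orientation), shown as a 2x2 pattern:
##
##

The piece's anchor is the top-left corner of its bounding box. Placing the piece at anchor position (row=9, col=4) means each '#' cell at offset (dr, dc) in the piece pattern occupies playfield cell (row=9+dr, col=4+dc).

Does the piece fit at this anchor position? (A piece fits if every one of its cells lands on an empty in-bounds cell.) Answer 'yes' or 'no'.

Answer: no

Derivation:
Check each piece cell at anchor (9, 4):
  offset (0,0) -> (9,4): empty -> OK
  offset (0,1) -> (9,5): occupied ('#') -> FAIL
  offset (1,0) -> (10,4): out of bounds -> FAIL
  offset (1,1) -> (10,5): out of bounds -> FAIL
All cells valid: no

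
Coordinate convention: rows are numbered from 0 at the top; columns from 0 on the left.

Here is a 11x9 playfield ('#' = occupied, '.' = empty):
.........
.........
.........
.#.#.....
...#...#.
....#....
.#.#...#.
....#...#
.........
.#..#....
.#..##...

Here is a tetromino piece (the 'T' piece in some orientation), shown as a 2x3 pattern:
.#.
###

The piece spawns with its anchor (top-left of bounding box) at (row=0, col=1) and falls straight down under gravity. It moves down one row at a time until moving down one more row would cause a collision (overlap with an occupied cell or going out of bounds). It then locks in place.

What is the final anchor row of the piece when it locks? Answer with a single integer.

Spawn at (row=0, col=1). Try each row:
  row 0: fits
  row 1: fits
  row 2: blocked -> lock at row 1

Answer: 1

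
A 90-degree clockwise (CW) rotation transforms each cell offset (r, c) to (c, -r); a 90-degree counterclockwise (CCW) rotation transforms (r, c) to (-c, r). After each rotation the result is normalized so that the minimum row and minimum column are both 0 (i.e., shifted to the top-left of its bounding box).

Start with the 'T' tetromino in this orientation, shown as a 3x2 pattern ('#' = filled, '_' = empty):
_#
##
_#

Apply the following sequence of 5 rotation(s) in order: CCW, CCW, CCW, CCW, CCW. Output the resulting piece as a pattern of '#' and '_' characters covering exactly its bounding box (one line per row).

Start:
_#
##
_#
After rotation 1 (CCW):
###
_#_
After rotation 2 (CCW):
#_
##
#_
After rotation 3 (CCW):
_#_
###
After rotation 4 (CCW):
_#
##
_#
After rotation 5 (CCW):
###
_#_

Answer: ###
_#_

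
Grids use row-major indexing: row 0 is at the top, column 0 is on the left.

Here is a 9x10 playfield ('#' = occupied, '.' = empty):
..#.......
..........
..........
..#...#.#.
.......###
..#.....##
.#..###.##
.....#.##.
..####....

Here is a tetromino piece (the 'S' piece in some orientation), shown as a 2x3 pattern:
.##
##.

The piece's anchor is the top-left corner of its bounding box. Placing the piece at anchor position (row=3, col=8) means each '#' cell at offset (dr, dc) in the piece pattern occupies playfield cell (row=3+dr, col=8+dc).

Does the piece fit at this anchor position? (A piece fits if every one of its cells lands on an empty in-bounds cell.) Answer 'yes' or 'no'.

Answer: no

Derivation:
Check each piece cell at anchor (3, 8):
  offset (0,1) -> (3,9): empty -> OK
  offset (0,2) -> (3,10): out of bounds -> FAIL
  offset (1,0) -> (4,8): occupied ('#') -> FAIL
  offset (1,1) -> (4,9): occupied ('#') -> FAIL
All cells valid: no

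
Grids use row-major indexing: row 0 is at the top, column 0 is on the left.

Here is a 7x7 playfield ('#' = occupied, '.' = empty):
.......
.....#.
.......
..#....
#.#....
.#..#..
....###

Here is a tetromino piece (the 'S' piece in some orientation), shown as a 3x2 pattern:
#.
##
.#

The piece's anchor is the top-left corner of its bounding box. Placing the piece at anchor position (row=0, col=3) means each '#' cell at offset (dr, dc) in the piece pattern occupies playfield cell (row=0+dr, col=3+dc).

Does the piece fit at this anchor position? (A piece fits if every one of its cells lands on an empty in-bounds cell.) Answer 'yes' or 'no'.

Check each piece cell at anchor (0, 3):
  offset (0,0) -> (0,3): empty -> OK
  offset (1,0) -> (1,3): empty -> OK
  offset (1,1) -> (1,4): empty -> OK
  offset (2,1) -> (2,4): empty -> OK
All cells valid: yes

Answer: yes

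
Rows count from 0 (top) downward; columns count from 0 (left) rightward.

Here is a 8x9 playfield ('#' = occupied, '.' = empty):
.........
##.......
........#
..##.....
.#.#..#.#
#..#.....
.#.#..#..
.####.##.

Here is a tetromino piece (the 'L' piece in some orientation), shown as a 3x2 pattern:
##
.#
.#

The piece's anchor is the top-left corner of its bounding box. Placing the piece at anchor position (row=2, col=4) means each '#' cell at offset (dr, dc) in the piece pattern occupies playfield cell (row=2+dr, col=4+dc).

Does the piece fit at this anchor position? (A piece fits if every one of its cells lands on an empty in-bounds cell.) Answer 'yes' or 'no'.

Answer: yes

Derivation:
Check each piece cell at anchor (2, 4):
  offset (0,0) -> (2,4): empty -> OK
  offset (0,1) -> (2,5): empty -> OK
  offset (1,1) -> (3,5): empty -> OK
  offset (2,1) -> (4,5): empty -> OK
All cells valid: yes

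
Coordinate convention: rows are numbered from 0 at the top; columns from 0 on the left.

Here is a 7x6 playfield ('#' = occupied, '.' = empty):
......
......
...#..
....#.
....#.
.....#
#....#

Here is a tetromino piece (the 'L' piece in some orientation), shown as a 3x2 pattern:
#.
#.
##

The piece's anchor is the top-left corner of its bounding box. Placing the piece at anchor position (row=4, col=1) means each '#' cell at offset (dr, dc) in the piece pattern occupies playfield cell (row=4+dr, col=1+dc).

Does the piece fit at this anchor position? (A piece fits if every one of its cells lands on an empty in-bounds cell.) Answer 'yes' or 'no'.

Check each piece cell at anchor (4, 1):
  offset (0,0) -> (4,1): empty -> OK
  offset (1,0) -> (5,1): empty -> OK
  offset (2,0) -> (6,1): empty -> OK
  offset (2,1) -> (6,2): empty -> OK
All cells valid: yes

Answer: yes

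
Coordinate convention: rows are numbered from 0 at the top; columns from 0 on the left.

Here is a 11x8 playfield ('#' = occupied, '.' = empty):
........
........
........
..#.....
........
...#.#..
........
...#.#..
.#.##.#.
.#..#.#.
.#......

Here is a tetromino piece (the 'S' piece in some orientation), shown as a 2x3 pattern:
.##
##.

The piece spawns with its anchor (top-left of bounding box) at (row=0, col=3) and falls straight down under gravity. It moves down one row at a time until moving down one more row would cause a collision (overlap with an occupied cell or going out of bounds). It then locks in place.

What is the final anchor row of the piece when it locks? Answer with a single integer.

Spawn at (row=0, col=3). Try each row:
  row 0: fits
  row 1: fits
  row 2: fits
  row 3: fits
  row 4: blocked -> lock at row 3

Answer: 3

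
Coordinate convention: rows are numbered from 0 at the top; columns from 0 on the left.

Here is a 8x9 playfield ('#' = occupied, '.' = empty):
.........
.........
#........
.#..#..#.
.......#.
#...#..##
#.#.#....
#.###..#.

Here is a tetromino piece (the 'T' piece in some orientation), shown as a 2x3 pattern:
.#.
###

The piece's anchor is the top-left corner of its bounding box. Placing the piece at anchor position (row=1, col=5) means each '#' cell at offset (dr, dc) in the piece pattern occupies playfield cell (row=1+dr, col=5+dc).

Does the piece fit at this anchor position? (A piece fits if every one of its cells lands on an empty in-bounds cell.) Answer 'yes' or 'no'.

Check each piece cell at anchor (1, 5):
  offset (0,1) -> (1,6): empty -> OK
  offset (1,0) -> (2,5): empty -> OK
  offset (1,1) -> (2,6): empty -> OK
  offset (1,2) -> (2,7): empty -> OK
All cells valid: yes

Answer: yes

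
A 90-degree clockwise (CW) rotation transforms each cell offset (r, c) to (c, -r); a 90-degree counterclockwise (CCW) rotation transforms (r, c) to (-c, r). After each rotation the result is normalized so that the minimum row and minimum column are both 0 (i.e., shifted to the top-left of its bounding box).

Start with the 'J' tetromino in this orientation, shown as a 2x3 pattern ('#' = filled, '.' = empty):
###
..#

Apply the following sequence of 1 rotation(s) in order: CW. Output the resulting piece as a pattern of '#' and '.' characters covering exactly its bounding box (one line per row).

Start:
###
..#
After rotation 1 (CW):
.#
.#
##

Answer: .#
.#
##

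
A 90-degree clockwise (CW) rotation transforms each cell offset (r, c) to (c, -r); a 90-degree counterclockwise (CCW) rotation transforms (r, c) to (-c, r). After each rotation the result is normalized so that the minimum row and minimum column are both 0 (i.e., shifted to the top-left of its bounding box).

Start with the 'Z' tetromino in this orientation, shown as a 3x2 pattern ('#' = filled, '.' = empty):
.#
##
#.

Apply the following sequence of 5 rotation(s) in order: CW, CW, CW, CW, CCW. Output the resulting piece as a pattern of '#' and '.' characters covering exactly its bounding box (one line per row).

Answer: ##.
.##

Derivation:
Start:
.#
##
#.
After rotation 1 (CW):
##.
.##
After rotation 2 (CW):
.#
##
#.
After rotation 3 (CW):
##.
.##
After rotation 4 (CW):
.#
##
#.
After rotation 5 (CCW):
##.
.##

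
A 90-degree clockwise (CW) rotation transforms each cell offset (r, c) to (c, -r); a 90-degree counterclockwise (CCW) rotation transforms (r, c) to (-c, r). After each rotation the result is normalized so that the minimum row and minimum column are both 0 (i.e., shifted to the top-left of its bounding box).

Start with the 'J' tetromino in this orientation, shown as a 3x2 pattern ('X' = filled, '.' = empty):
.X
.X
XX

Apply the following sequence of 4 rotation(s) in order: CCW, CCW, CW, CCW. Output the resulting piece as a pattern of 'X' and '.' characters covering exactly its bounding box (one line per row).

Start:
.X
.X
XX
After rotation 1 (CCW):
XXX
..X
After rotation 2 (CCW):
XX
X.
X.
After rotation 3 (CW):
XXX
..X
After rotation 4 (CCW):
XX
X.
X.

Answer: XX
X.
X.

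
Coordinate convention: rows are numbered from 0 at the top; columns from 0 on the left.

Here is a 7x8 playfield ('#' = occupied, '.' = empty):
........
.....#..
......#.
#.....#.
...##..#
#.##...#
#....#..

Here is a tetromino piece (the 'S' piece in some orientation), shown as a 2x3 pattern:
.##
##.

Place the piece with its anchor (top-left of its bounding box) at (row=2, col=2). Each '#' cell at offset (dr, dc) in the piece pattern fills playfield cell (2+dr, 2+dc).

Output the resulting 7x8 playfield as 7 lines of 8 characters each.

Fill (2+0,2+1) = (2,3)
Fill (2+0,2+2) = (2,4)
Fill (2+1,2+0) = (3,2)
Fill (2+1,2+1) = (3,3)

Answer: ........
.....#..
...##.#.
#.##..#.
...##..#
#.##...#
#....#..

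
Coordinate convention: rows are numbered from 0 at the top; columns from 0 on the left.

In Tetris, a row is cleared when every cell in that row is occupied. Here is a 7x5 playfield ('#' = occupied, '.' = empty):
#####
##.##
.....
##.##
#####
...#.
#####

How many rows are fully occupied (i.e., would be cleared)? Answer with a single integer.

Check each row:
  row 0: 0 empty cells -> FULL (clear)
  row 1: 1 empty cell -> not full
  row 2: 5 empty cells -> not full
  row 3: 1 empty cell -> not full
  row 4: 0 empty cells -> FULL (clear)
  row 5: 4 empty cells -> not full
  row 6: 0 empty cells -> FULL (clear)
Total rows cleared: 3

Answer: 3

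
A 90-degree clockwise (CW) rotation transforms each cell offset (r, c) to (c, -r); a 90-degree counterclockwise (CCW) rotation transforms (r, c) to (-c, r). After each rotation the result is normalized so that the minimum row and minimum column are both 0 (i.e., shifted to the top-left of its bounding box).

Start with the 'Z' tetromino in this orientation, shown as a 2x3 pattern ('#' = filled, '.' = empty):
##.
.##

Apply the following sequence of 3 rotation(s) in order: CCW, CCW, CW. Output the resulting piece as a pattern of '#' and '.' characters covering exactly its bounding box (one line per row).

Start:
##.
.##
After rotation 1 (CCW):
.#
##
#.
After rotation 2 (CCW):
##.
.##
After rotation 3 (CW):
.#
##
#.

Answer: .#
##
#.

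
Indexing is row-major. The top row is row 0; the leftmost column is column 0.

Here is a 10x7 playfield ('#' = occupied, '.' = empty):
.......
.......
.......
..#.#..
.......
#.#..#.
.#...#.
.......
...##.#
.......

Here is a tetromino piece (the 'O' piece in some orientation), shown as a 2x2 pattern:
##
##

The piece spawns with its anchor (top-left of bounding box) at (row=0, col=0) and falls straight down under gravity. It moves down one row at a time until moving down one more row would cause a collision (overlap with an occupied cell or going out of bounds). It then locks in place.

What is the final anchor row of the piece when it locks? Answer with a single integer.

Answer: 3

Derivation:
Spawn at (row=0, col=0). Try each row:
  row 0: fits
  row 1: fits
  row 2: fits
  row 3: fits
  row 4: blocked -> lock at row 3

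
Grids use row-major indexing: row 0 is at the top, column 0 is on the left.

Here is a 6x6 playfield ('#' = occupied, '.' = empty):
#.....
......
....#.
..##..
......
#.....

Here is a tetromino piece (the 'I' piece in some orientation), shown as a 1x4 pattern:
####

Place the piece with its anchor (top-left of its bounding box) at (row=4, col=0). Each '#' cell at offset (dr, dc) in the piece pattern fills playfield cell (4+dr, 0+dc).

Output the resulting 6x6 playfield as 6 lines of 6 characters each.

Fill (4+0,0+0) = (4,0)
Fill (4+0,0+1) = (4,1)
Fill (4+0,0+2) = (4,2)
Fill (4+0,0+3) = (4,3)

Answer: #.....
......
....#.
..##..
####..
#.....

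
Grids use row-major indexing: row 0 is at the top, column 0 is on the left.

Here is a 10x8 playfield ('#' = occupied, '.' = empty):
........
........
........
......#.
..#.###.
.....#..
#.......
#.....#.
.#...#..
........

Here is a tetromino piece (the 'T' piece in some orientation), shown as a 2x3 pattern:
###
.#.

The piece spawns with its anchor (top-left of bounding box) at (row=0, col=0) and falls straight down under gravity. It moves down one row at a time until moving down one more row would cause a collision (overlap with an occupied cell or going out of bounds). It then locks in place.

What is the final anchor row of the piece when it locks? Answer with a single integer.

Answer: 3

Derivation:
Spawn at (row=0, col=0). Try each row:
  row 0: fits
  row 1: fits
  row 2: fits
  row 3: fits
  row 4: blocked -> lock at row 3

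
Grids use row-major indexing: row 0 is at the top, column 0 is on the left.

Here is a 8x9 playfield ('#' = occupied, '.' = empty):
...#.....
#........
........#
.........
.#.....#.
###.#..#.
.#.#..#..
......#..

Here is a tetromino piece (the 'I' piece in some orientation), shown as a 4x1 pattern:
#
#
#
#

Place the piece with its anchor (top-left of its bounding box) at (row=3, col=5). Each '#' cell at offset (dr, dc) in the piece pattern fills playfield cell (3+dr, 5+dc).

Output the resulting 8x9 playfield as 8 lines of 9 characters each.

Fill (3+0,5+0) = (3,5)
Fill (3+1,5+0) = (4,5)
Fill (3+2,5+0) = (5,5)
Fill (3+3,5+0) = (6,5)

Answer: ...#.....
#........
........#
.....#...
.#...#.#.
###.##.#.
.#.#.##..
......#..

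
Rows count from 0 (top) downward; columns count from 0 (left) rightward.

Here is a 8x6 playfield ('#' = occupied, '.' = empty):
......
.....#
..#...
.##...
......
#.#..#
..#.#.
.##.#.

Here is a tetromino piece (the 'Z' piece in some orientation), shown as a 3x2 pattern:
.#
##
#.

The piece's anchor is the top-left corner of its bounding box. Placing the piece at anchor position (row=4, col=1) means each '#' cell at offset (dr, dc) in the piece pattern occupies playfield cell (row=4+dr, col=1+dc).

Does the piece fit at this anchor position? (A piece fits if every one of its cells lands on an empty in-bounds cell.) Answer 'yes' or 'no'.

Answer: no

Derivation:
Check each piece cell at anchor (4, 1):
  offset (0,1) -> (4,2): empty -> OK
  offset (1,0) -> (5,1): empty -> OK
  offset (1,1) -> (5,2): occupied ('#') -> FAIL
  offset (2,0) -> (6,1): empty -> OK
All cells valid: no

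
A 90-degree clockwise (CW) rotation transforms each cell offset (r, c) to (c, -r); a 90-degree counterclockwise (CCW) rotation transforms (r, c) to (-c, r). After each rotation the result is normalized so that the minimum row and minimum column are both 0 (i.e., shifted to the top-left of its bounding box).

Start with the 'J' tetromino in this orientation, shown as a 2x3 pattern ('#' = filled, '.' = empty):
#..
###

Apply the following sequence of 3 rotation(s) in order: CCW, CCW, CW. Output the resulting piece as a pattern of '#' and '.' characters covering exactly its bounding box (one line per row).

Start:
#..
###
After rotation 1 (CCW):
.#
.#
##
After rotation 2 (CCW):
###
..#
After rotation 3 (CW):
.#
.#
##

Answer: .#
.#
##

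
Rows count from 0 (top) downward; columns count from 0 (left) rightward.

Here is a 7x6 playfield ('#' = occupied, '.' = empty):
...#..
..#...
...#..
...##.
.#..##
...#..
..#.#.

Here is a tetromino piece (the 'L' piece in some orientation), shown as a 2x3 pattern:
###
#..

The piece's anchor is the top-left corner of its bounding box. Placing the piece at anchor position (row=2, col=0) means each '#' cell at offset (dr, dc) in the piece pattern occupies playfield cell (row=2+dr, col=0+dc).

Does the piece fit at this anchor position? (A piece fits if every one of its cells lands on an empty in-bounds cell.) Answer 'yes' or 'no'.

Check each piece cell at anchor (2, 0):
  offset (0,0) -> (2,0): empty -> OK
  offset (0,1) -> (2,1): empty -> OK
  offset (0,2) -> (2,2): empty -> OK
  offset (1,0) -> (3,0): empty -> OK
All cells valid: yes

Answer: yes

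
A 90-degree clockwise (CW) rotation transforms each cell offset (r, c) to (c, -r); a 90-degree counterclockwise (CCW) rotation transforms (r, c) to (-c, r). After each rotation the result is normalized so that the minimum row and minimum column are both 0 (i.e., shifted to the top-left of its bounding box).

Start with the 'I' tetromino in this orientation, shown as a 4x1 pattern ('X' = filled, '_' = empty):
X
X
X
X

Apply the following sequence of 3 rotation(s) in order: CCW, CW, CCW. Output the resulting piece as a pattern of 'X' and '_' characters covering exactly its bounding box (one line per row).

Answer: XXXX

Derivation:
Start:
X
X
X
X
After rotation 1 (CCW):
XXXX
After rotation 2 (CW):
X
X
X
X
After rotation 3 (CCW):
XXXX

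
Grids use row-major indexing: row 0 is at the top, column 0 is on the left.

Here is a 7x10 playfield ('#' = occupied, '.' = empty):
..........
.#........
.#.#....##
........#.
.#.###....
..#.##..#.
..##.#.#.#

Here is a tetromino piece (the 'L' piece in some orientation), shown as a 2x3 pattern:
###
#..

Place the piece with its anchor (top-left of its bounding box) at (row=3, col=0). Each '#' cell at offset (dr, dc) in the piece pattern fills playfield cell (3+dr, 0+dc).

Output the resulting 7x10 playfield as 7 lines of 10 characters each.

Answer: ..........
.#........
.#.#....##
###.....#.
##.###....
..#.##..#.
..##.#.#.#

Derivation:
Fill (3+0,0+0) = (3,0)
Fill (3+0,0+1) = (3,1)
Fill (3+0,0+2) = (3,2)
Fill (3+1,0+0) = (4,0)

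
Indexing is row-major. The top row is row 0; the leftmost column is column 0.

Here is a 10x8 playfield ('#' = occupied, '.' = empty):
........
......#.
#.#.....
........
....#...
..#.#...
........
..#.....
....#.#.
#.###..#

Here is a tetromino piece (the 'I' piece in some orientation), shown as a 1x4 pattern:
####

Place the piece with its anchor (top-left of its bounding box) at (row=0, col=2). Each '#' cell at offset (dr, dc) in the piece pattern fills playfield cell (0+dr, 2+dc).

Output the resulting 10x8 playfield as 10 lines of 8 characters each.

Fill (0+0,2+0) = (0,2)
Fill (0+0,2+1) = (0,3)
Fill (0+0,2+2) = (0,4)
Fill (0+0,2+3) = (0,5)

Answer: ..####..
......#.
#.#.....
........
....#...
..#.#...
........
..#.....
....#.#.
#.###..#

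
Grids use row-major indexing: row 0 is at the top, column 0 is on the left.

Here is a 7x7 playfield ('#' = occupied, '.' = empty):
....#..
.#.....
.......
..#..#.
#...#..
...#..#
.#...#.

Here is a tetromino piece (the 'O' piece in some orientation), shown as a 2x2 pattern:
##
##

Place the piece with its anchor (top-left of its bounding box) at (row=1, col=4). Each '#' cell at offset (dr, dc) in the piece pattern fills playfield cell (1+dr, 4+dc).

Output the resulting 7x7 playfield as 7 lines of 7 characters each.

Answer: ....#..
.#..##.
....##.
..#..#.
#...#..
...#..#
.#...#.

Derivation:
Fill (1+0,4+0) = (1,4)
Fill (1+0,4+1) = (1,5)
Fill (1+1,4+0) = (2,4)
Fill (1+1,4+1) = (2,5)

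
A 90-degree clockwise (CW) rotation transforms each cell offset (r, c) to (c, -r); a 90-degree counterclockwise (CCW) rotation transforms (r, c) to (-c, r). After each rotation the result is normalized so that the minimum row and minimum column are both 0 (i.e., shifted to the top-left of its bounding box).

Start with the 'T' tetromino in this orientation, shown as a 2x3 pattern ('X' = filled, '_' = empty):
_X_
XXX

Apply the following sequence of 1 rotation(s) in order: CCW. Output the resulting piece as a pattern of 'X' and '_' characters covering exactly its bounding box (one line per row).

Answer: _X
XX
_X

Derivation:
Start:
_X_
XXX
After rotation 1 (CCW):
_X
XX
_X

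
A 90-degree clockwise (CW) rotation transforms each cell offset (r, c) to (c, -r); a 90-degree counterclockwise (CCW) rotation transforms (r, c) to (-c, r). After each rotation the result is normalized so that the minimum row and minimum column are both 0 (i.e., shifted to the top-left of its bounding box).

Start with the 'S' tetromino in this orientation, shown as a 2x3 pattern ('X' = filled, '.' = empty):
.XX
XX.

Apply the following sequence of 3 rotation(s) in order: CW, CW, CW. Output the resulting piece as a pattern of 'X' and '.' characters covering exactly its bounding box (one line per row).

Start:
.XX
XX.
After rotation 1 (CW):
X.
XX
.X
After rotation 2 (CW):
.XX
XX.
After rotation 3 (CW):
X.
XX
.X

Answer: X.
XX
.X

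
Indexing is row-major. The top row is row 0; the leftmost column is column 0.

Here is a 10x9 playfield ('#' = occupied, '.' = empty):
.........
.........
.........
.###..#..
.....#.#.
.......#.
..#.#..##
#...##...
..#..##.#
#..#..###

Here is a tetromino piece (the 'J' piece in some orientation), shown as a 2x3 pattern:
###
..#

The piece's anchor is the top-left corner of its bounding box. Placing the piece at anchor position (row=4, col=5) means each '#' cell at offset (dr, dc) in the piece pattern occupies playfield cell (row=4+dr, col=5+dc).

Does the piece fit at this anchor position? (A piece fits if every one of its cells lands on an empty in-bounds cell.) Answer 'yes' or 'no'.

Check each piece cell at anchor (4, 5):
  offset (0,0) -> (4,5): occupied ('#') -> FAIL
  offset (0,1) -> (4,6): empty -> OK
  offset (0,2) -> (4,7): occupied ('#') -> FAIL
  offset (1,2) -> (5,7): occupied ('#') -> FAIL
All cells valid: no

Answer: no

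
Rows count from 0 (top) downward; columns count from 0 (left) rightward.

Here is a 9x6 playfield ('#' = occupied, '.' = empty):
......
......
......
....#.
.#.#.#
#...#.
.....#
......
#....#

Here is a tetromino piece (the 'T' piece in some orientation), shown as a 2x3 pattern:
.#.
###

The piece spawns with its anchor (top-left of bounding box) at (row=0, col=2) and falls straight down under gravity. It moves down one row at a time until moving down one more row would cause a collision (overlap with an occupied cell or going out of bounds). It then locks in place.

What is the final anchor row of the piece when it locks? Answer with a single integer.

Spawn at (row=0, col=2). Try each row:
  row 0: fits
  row 1: fits
  row 2: blocked -> lock at row 1

Answer: 1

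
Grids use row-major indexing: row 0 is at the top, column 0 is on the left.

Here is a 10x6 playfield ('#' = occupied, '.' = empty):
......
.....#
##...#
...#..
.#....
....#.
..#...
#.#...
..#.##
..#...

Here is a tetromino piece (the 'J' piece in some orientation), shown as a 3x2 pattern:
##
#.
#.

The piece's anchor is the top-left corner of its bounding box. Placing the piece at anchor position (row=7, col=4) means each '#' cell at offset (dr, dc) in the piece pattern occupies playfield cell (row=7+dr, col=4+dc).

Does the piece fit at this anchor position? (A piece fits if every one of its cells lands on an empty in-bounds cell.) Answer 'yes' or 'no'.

Check each piece cell at anchor (7, 4):
  offset (0,0) -> (7,4): empty -> OK
  offset (0,1) -> (7,5): empty -> OK
  offset (1,0) -> (8,4): occupied ('#') -> FAIL
  offset (2,0) -> (9,4): empty -> OK
All cells valid: no

Answer: no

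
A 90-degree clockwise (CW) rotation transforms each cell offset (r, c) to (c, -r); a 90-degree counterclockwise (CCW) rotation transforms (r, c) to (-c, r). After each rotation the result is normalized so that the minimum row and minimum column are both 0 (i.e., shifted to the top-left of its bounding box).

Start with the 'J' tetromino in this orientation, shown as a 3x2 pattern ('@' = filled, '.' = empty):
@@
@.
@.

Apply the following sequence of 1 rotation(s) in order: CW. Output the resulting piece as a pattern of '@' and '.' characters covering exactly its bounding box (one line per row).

Answer: @@@
..@

Derivation:
Start:
@@
@.
@.
After rotation 1 (CW):
@@@
..@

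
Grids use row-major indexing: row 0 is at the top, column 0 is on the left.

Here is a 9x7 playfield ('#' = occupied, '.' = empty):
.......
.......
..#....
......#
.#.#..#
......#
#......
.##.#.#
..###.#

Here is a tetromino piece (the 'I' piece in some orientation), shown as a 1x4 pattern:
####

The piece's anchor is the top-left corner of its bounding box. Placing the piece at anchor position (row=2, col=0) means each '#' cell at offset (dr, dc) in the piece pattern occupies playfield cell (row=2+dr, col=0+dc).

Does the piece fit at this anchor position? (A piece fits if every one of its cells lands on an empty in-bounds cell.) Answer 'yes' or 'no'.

Answer: no

Derivation:
Check each piece cell at anchor (2, 0):
  offset (0,0) -> (2,0): empty -> OK
  offset (0,1) -> (2,1): empty -> OK
  offset (0,2) -> (2,2): occupied ('#') -> FAIL
  offset (0,3) -> (2,3): empty -> OK
All cells valid: no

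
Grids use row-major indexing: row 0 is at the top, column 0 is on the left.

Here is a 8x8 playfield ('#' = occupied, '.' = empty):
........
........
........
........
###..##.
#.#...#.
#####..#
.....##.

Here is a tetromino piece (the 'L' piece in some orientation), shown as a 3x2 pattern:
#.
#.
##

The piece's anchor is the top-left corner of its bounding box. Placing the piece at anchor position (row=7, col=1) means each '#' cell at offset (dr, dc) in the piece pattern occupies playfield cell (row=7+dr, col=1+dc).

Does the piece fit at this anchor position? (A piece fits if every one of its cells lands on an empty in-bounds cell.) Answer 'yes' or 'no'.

Check each piece cell at anchor (7, 1):
  offset (0,0) -> (7,1): empty -> OK
  offset (1,0) -> (8,1): out of bounds -> FAIL
  offset (2,0) -> (9,1): out of bounds -> FAIL
  offset (2,1) -> (9,2): out of bounds -> FAIL
All cells valid: no

Answer: no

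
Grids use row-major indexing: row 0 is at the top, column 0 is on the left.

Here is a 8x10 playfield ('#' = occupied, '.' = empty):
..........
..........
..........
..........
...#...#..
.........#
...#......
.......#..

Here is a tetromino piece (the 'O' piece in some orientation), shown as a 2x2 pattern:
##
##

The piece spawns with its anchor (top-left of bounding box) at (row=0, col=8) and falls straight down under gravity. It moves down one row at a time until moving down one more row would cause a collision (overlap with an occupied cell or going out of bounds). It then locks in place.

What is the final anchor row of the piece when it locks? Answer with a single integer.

Answer: 3

Derivation:
Spawn at (row=0, col=8). Try each row:
  row 0: fits
  row 1: fits
  row 2: fits
  row 3: fits
  row 4: blocked -> lock at row 3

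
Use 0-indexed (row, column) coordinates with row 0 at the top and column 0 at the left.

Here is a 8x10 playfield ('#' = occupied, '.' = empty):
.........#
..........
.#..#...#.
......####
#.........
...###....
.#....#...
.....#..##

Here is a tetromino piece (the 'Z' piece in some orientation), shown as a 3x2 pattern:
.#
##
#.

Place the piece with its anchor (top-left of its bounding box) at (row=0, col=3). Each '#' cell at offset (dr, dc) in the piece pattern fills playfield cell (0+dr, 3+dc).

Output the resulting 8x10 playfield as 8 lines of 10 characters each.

Answer: ....#....#
...##.....
.#.##...#.
......####
#.........
...###....
.#....#...
.....#..##

Derivation:
Fill (0+0,3+1) = (0,4)
Fill (0+1,3+0) = (1,3)
Fill (0+1,3+1) = (1,4)
Fill (0+2,3+0) = (2,3)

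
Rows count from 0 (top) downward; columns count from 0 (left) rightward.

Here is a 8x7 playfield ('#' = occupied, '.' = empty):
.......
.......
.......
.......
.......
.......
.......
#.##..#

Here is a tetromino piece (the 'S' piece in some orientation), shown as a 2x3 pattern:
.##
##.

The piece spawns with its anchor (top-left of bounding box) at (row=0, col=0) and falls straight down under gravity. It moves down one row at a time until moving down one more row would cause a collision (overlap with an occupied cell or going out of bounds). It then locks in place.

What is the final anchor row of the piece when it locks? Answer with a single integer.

Spawn at (row=0, col=0). Try each row:
  row 0: fits
  row 1: fits
  row 2: fits
  row 3: fits
  row 4: fits
  row 5: fits
  row 6: blocked -> lock at row 5

Answer: 5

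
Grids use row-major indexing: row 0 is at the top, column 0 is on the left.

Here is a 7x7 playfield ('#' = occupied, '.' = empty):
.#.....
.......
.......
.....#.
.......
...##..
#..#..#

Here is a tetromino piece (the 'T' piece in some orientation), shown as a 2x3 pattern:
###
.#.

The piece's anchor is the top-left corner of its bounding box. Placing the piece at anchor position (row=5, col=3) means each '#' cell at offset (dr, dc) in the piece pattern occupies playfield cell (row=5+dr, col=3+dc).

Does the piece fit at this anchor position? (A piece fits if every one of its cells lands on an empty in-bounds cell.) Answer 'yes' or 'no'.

Check each piece cell at anchor (5, 3):
  offset (0,0) -> (5,3): occupied ('#') -> FAIL
  offset (0,1) -> (5,4): occupied ('#') -> FAIL
  offset (0,2) -> (5,5): empty -> OK
  offset (1,1) -> (6,4): empty -> OK
All cells valid: no

Answer: no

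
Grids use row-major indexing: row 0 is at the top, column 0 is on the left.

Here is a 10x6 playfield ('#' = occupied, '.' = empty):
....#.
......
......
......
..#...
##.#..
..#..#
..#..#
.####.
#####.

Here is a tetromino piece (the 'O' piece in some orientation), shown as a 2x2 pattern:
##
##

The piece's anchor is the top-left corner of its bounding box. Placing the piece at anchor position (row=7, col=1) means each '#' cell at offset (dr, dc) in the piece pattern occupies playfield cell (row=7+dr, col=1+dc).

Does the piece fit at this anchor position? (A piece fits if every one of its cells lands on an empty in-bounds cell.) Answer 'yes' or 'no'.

Answer: no

Derivation:
Check each piece cell at anchor (7, 1):
  offset (0,0) -> (7,1): empty -> OK
  offset (0,1) -> (7,2): occupied ('#') -> FAIL
  offset (1,0) -> (8,1): occupied ('#') -> FAIL
  offset (1,1) -> (8,2): occupied ('#') -> FAIL
All cells valid: no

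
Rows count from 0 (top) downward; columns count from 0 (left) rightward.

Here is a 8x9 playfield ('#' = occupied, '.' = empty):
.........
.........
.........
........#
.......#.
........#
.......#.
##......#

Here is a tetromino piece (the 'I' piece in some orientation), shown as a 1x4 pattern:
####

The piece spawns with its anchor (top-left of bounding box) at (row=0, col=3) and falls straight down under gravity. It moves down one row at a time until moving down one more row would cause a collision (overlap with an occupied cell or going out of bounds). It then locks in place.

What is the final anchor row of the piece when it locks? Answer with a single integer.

Spawn at (row=0, col=3). Try each row:
  row 0: fits
  row 1: fits
  row 2: fits
  row 3: fits
  row 4: fits
  row 5: fits
  row 6: fits
  row 7: fits
  row 8: out of bounds -> lock at row 7

Answer: 7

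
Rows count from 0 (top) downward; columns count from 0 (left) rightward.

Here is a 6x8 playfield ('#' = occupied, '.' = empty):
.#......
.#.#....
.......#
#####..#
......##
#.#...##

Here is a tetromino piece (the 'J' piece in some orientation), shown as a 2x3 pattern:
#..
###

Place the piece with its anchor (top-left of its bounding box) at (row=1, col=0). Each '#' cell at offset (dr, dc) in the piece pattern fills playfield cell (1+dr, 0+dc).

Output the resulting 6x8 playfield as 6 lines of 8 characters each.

Fill (1+0,0+0) = (1,0)
Fill (1+1,0+0) = (2,0)
Fill (1+1,0+1) = (2,1)
Fill (1+1,0+2) = (2,2)

Answer: .#......
##.#....
###....#
#####..#
......##
#.#...##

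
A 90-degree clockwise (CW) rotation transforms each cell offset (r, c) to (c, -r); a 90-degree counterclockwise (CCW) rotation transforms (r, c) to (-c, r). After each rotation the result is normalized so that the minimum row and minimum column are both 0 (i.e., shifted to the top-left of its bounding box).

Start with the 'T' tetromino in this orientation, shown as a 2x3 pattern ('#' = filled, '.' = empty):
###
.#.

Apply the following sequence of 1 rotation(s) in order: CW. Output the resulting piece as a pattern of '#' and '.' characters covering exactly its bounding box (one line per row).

Answer: .#
##
.#

Derivation:
Start:
###
.#.
After rotation 1 (CW):
.#
##
.#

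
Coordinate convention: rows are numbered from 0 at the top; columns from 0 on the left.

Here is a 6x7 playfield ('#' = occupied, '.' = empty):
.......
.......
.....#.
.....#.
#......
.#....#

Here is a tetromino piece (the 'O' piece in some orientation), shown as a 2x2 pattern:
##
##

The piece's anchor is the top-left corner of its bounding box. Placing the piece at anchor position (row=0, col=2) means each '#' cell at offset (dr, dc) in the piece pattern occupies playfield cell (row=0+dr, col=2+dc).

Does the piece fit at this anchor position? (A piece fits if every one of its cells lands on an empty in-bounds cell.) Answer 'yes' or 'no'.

Check each piece cell at anchor (0, 2):
  offset (0,0) -> (0,2): empty -> OK
  offset (0,1) -> (0,3): empty -> OK
  offset (1,0) -> (1,2): empty -> OK
  offset (1,1) -> (1,3): empty -> OK
All cells valid: yes

Answer: yes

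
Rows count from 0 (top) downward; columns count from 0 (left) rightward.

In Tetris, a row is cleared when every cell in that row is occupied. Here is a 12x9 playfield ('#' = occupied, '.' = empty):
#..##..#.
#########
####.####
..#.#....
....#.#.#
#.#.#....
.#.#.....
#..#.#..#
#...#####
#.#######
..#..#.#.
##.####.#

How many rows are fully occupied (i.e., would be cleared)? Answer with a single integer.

Answer: 1

Derivation:
Check each row:
  row 0: 5 empty cells -> not full
  row 1: 0 empty cells -> FULL (clear)
  row 2: 1 empty cell -> not full
  row 3: 7 empty cells -> not full
  row 4: 6 empty cells -> not full
  row 5: 6 empty cells -> not full
  row 6: 7 empty cells -> not full
  row 7: 5 empty cells -> not full
  row 8: 3 empty cells -> not full
  row 9: 1 empty cell -> not full
  row 10: 6 empty cells -> not full
  row 11: 2 empty cells -> not full
Total rows cleared: 1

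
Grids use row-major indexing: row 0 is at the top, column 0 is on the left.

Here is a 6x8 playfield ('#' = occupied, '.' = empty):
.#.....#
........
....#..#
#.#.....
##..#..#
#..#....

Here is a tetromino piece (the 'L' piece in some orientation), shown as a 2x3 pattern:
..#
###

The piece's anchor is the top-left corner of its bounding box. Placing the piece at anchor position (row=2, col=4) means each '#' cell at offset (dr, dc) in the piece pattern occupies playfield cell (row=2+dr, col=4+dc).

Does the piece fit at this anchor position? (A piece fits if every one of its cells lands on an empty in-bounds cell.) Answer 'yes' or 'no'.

Check each piece cell at anchor (2, 4):
  offset (0,2) -> (2,6): empty -> OK
  offset (1,0) -> (3,4): empty -> OK
  offset (1,1) -> (3,5): empty -> OK
  offset (1,2) -> (3,6): empty -> OK
All cells valid: yes

Answer: yes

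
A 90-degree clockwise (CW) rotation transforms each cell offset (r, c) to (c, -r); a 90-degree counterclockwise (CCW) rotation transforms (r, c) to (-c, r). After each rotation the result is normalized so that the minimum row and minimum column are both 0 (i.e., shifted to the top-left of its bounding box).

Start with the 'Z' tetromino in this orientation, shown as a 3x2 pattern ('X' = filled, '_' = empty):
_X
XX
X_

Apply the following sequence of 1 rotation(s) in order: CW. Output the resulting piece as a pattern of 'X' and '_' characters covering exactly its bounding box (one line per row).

Start:
_X
XX
X_
After rotation 1 (CW):
XX_
_XX

Answer: XX_
_XX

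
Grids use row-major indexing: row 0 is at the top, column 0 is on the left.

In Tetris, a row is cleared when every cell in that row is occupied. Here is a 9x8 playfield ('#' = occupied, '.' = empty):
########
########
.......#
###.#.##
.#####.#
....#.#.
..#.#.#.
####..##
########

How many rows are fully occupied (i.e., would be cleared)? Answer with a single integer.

Answer: 3

Derivation:
Check each row:
  row 0: 0 empty cells -> FULL (clear)
  row 1: 0 empty cells -> FULL (clear)
  row 2: 7 empty cells -> not full
  row 3: 2 empty cells -> not full
  row 4: 2 empty cells -> not full
  row 5: 6 empty cells -> not full
  row 6: 5 empty cells -> not full
  row 7: 2 empty cells -> not full
  row 8: 0 empty cells -> FULL (clear)
Total rows cleared: 3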